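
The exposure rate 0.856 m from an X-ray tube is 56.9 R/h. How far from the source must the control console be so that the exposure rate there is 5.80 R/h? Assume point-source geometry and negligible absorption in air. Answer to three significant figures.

Using I₁d₁² = I₂d₂², d₂ = d₁·√(I₁/I₂).
I₁/I₂ = 56.9/5.80 = 9.810, so d₂ = 0.856 × √9.810 = 2.681 m.

2.68 m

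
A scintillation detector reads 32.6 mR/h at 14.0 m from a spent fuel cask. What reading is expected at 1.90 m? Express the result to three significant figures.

Intensity scales as (d₁/d₂)², so the rate at 1.90 m is
(14.0/1.90)² = 54.29, so 32.6 × 54.29 = 1770 mR/h.

1770 mR/h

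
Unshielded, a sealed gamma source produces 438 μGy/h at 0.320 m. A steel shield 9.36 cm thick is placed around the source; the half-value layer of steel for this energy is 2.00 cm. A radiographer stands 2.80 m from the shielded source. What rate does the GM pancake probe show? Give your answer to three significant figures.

0.223 μGy/h

Distance alone: (0.320/2.80)² = 0.01306, so 438 × 0.01306 = 5.720 μGy/h.
Shield: 9.36/2.00 = 4.680 half-value layers → attenuation 2^(−4.680) = 0.03901.
Combined: 5.720 × 0.03901 = 0.2231 μGy/h.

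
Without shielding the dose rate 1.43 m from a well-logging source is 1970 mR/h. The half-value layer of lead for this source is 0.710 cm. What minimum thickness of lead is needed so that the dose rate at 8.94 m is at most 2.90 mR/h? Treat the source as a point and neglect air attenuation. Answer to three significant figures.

2.92 cm

At 8.94 m, distance alone gives (1.43/8.94)² = 0.02559, so 1970 × 0.02559 = 50.41 mR/h.
Further attenuation needed: 50.41/2.90 = 17.38.
n = log₂(17.38) = 4.119 half-value layers.
Thickness = 4.119 × 0.710 cm = 2.924 cm.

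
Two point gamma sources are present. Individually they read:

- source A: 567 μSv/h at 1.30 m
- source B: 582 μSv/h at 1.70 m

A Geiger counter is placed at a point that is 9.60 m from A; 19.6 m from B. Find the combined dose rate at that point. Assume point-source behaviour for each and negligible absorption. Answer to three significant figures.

14.8 μSv/h

Each source contributes Iᵢ·(dᵢ/rᵢ)²; contributions add.
A: 567 × (1.30/9.60)² = 10.40 μSv/h
B: 582 × (1.70/19.6)² = 4.378 μSv/h
Total = 10.40 + 4.378 = 14.78 μSv/h.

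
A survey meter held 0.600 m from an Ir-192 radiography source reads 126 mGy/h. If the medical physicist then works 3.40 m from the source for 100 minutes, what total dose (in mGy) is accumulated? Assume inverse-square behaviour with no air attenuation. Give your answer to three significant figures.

6.54 mGy

Applying the 1/r² law, rate at 3.40 m:
126 × (0.600/3.40)² = 126 × 0.03114 = 3.924 mGy/h.
Dose = rate × time = 3.924 mGy/h × 1.667 h = 6.541 mGy.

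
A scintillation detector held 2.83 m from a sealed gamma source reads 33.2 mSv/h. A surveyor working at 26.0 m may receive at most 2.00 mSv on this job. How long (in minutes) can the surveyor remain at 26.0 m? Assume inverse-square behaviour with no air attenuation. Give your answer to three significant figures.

Using I₁d₁² = I₂d₂², rate at 26.0 m:
33.2 × (2.83/26.0)² = 33.2 × 0.01185 = 0.3934 mSv/h.
Stay time = 2.00 mSv ÷ 0.3934 mSv/h = 5.084 h = 305.0 min.

305 min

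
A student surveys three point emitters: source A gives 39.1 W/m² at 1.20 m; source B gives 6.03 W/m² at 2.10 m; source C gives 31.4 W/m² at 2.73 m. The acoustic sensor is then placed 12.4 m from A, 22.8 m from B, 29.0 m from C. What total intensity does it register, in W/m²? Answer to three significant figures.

By superposition, sum each source's inverse-square contribution:
A: 39.1 × (1.20/12.4)² = 0.3662 W/m²
B: 6.03 × (2.10/22.8)² = 0.05115 W/m²
C: 31.4 × (2.73/29.0)² = 0.2783 W/m²
Total = 0.3662 + 0.05115 + 0.2783 = 0.6956 W/m².

0.696 W/m²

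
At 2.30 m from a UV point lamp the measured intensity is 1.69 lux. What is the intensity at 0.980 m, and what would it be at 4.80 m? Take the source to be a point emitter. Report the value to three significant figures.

9.31 lux; 0.388 lux

Applying the 1/r² law,
At 0.980 m: 1.69 × (2.30/0.980)² = 1.69 × 5.508 = 9.309 lux
At 4.80 m: (0.980/4.80)² = 0.04168, so 9.309 × 0.04168 = 0.3880 lux.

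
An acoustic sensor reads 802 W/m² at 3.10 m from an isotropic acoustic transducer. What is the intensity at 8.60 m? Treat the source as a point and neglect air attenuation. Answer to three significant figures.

Using I₁d₁² = I₂d₂², the rate at 8.60 m is
(3.10/8.60)² = 0.1299, so 802 × 0.1299 = 104.2 W/m².

104 W/m²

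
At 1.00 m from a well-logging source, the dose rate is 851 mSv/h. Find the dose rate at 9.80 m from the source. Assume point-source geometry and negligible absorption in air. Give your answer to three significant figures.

8.86 mSv/h

By the inverse-square law, the rate at 9.80 m is
(1.00/9.80)² = 0.01041, so 851 × 0.01041 = 8.859 mSv/h.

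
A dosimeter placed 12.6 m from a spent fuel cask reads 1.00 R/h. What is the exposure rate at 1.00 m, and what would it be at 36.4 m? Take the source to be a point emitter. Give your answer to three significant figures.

159 R/h; 0.120 R/h

By the inverse-square law,
At 1.00 m: (12.6/1.00)² = 158.8, so 1.00 × 158.8 = 158.8 R/h
At 36.4 m: 158.8 × (1.00/36.4)² = 158.8 × 0.0007547 = 0.1198 R/h.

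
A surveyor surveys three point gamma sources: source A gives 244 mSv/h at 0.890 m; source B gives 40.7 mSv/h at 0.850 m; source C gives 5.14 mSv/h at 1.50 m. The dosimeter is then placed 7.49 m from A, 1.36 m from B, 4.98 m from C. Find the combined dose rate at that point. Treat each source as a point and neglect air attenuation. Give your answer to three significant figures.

19.8 mSv/h

By superposition, sum each source's inverse-square contribution:
A: 244 × (0.890/7.49)² = 3.445 mSv/h
B: 40.7 × (0.850/1.36)² = 15.90 mSv/h
C: 5.14 × (1.50/4.98)² = 0.4663 mSv/h
Total = 3.445 + 15.90 + 0.4663 = 19.81 mSv/h.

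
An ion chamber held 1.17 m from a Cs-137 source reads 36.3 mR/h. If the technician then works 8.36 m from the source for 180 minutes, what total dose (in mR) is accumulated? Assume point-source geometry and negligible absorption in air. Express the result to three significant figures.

2.13 mR

Since intensity falls as 1/r², rate at 8.36 m:
(1.17/8.36)² = 0.01959, so 36.3 × 0.01959 = 0.7111 mR/h.
Dose = rate × time = 0.7111 mR/h × 3.000 h = 2.133 mR.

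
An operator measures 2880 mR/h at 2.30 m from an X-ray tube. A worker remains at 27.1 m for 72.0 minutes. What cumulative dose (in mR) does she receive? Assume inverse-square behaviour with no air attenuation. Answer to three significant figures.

24.9 mR

Since intensity falls as 1/r², rate at 27.1 m:
2880 × (2.30/27.1)² = 2880 × 0.007203 = 20.74 mR/h.
Dose = rate × time = 20.74 mR/h × 1.200 h = 24.89 mR.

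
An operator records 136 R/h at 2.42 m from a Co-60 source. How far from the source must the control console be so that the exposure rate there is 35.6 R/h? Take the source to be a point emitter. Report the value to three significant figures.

Intensity scales as (d₁/d₂)², so d₂ = d₁·√(I₁/I₂).
I₁/I₂ = 136/35.6 = 3.820, so d₂ = 2.42 × √3.820 = 4.730 m.

4.73 m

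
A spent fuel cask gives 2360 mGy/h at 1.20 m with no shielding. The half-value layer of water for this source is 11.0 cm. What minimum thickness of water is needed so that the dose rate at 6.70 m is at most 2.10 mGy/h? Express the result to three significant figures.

At 6.70 m, distance alone gives (1.20/6.70)² = 0.03208, so 2360 × 0.03208 = 75.71 mGy/h.
Further attenuation needed: 75.71/2.10 = 36.05.
n = log₂(36.05) = 5.172 half-value layers.
Thickness = 5.172 × 11.0 cm = 56.89 cm.

56.9 cm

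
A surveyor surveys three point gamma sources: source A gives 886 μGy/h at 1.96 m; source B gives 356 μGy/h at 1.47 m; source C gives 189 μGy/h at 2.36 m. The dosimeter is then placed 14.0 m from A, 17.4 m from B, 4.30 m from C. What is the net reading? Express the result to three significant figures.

By superposition, sum each source's inverse-square contribution:
A: 886 × (1.96/14.0)² = 17.37 μGy/h
B: 356 × (1.47/17.4)² = 2.541 μGy/h
C: 189 × (2.36/4.30)² = 56.93 μGy/h
Total = 17.37 + 2.541 + 56.93 = 76.84 μGy/h.

76.8 μGy/h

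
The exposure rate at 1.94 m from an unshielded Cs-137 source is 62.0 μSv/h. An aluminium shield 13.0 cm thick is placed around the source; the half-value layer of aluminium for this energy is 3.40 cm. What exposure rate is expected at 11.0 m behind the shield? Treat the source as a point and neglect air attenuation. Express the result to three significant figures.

0.136 μSv/h

Distance alone: 62.0 × (1.94/11.0)² = 62.0 × 0.03110 = 1.928 μSv/h.
Shield: 13.0/3.40 = 3.824 half-value layers → attenuation 2^(−3.824) = 0.07061.
Combined: 1.928 × 0.07061 = 0.1361 μSv/h.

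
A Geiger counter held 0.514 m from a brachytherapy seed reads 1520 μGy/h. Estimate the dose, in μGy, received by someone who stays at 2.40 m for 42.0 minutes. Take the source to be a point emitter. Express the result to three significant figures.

Since intensity falls as 1/r², rate at 2.40 m:
1520 × (0.514/2.40)² = 1520 × 0.04587 = 69.72 μGy/h.
Dose = rate × time = 69.72 μGy/h × 0.7000 h = 48.80 μGy.

48.8 μGy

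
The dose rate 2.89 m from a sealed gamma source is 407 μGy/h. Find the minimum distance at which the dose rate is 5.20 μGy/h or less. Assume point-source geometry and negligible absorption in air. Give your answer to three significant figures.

By the inverse-square law, d₂ = d₁·√(I₁/I₂).
I₁/I₂ = 407/5.20 = 78.27, so d₂ = 2.89 × √78.27 = 25.57 m.

25.6 m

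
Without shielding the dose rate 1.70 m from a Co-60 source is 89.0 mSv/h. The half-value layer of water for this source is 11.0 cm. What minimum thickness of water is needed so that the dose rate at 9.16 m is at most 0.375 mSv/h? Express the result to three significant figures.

33.3 cm

At 9.16 m, distance alone gives 89.0 × (1.70/9.16)² = 89.0 × 0.03444 = 3.065 mSv/h.
Further attenuation needed: 3.065/0.375 = 8.173.
n = log₂(8.173) = 3.031 half-value layers.
Thickness = 3.031 × 11.0 cm = 33.34 cm.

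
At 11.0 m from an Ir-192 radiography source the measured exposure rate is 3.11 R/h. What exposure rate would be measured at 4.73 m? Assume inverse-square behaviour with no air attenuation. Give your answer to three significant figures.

By the inverse-square law, scaling from 11.0 m to 4.73 m:
3.11 × (11.0/4.73)² = 3.11 × 5.408 = 16.82 R/h.

16.8 R/h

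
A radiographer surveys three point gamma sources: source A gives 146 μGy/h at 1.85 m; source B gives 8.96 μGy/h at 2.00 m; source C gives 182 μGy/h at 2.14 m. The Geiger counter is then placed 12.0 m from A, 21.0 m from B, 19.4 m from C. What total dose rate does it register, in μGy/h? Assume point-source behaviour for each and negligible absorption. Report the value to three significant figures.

5.77 μGy/h

Each source contributes Iᵢ·(dᵢ/rᵢ)²; contributions add.
A: 146 × (1.85/12.0)² = 3.470 μGy/h
B: 8.96 × (2.00/21.0)² = 0.08127 μGy/h
C: 182 × (2.14/19.4)² = 2.215 μGy/h
Total = 3.470 + 0.08127 + 2.215 = 5.766 μGy/h.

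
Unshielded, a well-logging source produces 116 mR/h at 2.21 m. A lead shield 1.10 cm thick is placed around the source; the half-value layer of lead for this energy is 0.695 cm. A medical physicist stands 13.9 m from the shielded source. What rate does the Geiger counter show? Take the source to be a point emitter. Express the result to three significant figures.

0.979 mR/h

Distance alone: 116 × (2.21/13.9)² = 116 × 0.02528 = 2.932 mR/h.
Shield: 1.10/0.695 = 1.583 half-value layers → attenuation 2^(−1.583) = 0.3338.
Combined: 2.932 × 0.3338 = 0.9787 mR/h.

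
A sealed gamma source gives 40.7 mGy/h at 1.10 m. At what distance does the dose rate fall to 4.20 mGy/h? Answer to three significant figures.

Using I₁d₁² = I₂d₂², d₂ = d₁·√(I₁/I₂).
I₁/I₂ = 40.7/4.20 = 9.690, so d₂ = 1.10 × √9.690 = 3.424 m.

3.42 m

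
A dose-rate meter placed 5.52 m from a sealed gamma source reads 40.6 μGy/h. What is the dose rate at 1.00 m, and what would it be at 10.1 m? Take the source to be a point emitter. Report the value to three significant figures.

By the inverse-square law,
At 1.00 m: 40.6 × (5.52/1.00)² = 40.6 × 30.47 = 1237 μGy/h
At 10.1 m: (1.00/10.1)² = 0.009803, so 1237 × 0.009803 = 12.13 μGy/h.

1240 μGy/h; 12.1 μGy/h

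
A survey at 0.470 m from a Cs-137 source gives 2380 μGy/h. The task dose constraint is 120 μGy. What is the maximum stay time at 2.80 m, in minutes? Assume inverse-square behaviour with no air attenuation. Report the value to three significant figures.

107 min

Using I₁d₁² = I₂d₂², rate at 2.80 m:
(0.470/2.80)² = 0.02818, so 2380 × 0.02818 = 67.07 μGy/h.
Stay time = 120 μGy ÷ 67.07 μGy/h = 1.789 h = 107.3 min.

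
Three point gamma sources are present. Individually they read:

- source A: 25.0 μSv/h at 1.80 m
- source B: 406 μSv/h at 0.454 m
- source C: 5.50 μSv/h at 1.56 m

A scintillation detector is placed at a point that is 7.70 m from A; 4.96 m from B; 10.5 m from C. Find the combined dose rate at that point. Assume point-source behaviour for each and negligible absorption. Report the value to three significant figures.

4.89 μSv/h

Each source contributes Iᵢ·(dᵢ/rᵢ)²; contributions add.
A: 25.0 × (1.80/7.70)² = 1.366 μSv/h
B: 406 × (0.454/4.96)² = 3.402 μSv/h
C: 5.50 × (1.56/10.5)² = 0.1214 μSv/h
Total = 1.366 + 3.402 + 0.1214 = 4.889 μSv/h.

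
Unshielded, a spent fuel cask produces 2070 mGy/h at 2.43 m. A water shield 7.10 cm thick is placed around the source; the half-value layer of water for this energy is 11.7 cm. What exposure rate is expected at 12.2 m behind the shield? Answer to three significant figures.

Distance alone: (2.43/12.2)² = 0.03967, so 2070 × 0.03967 = 82.12 mGy/h.
Shield: 7.10/11.7 = 0.6068 half-value layers → attenuation 2^(−0.6068) = 0.6567.
Combined: 82.12 × 0.6567 = 53.93 mGy/h.

53.9 mGy/h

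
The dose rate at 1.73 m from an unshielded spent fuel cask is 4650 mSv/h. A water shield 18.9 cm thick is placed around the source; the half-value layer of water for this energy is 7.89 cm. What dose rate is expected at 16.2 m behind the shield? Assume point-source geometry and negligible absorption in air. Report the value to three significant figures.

10.1 mSv/h

Distance alone: 4650 × (1.73/16.2)² = 4650 × 0.01140 = 53.01 mSv/h.
Shield: 18.9/7.89 = 2.395 half-value layers → attenuation 2^(−2.395) = 0.1901.
Combined: 53.01 × 0.1901 = 10.08 mSv/h.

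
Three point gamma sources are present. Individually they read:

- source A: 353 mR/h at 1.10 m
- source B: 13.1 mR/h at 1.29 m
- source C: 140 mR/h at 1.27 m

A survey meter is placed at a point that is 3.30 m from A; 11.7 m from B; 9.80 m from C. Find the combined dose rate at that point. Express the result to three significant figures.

Each source contributes Iᵢ·(dᵢ/rᵢ)²; contributions add.
A: 353 × (1.10/3.30)² = 39.22 mR/h
B: 13.1 × (1.29/11.7)² = 0.1592 mR/h
C: 140 × (1.27/9.80)² = 2.351 mR/h
Total = 39.22 + 0.1592 + 2.351 = 41.73 mR/h.

41.7 mR/h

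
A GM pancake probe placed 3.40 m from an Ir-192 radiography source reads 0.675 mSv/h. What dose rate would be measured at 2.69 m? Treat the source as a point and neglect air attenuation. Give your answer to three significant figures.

Since intensity falls as 1/r², scaling from 3.40 m to 2.69 m:
0.675 × (3.40/2.69)² = 0.675 × 1.598 = 1.079 mSv/h.

1.08 mSv/h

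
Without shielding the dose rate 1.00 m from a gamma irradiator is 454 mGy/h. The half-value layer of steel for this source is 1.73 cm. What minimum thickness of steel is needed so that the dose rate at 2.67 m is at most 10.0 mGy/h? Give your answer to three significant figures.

At 2.67 m, distance alone gives (1.00/2.67)² = 0.1403, so 454 × 0.1403 = 63.70 mGy/h.
Further attenuation needed: 63.70/10.0 = 6.370.
n = log₂(6.370) = 2.671 half-value layers.
Thickness = 2.671 × 1.73 cm = 4.621 cm.

4.62 cm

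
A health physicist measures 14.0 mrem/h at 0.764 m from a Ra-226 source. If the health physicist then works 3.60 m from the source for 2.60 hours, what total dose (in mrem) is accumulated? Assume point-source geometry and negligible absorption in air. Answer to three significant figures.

Intensity scales as (d₁/d₂)², so rate at 3.60 m:
14.0 × (0.764/3.60)² = 14.0 × 0.04504 = 0.6306 mrem/h.
Dose = rate × time = 0.6306 mrem/h × 2.600 h = 1.640 mrem.

1.64 mrem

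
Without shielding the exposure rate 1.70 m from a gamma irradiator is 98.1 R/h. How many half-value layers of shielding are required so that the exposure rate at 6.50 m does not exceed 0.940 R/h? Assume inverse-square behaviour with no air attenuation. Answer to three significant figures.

2.84 half-value layers

At 6.50 m, distance alone gives 98.1 × (1.70/6.50)² = 98.1 × 0.06840 = 6.710 R/h.
Further attenuation needed: 6.710/0.940 = 7.138.
n = log₂(7.138) = 2.836 half-value layers.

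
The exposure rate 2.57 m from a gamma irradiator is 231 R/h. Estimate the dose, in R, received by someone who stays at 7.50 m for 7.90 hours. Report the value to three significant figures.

214 R

Applying the 1/r² law, rate at 7.50 m:
231 × (2.57/7.50)² = 231 × 0.1174 = 27.12 R/h.
Dose = rate × time = 27.12 R/h × 7.900 h = 214.2 R.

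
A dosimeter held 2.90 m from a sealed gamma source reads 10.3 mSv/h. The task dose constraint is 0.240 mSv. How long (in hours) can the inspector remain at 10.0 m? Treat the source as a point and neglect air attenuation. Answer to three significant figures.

0.277 h

Intensity scales as (d₁/d₂)², so rate at 10.0 m:
10.3 × (2.90/10.0)² = 10.3 × 0.08410 = 0.8662 mSv/h.
Stay time = 0.240 mSv ÷ 0.8662 mSv/h = 0.2771 h.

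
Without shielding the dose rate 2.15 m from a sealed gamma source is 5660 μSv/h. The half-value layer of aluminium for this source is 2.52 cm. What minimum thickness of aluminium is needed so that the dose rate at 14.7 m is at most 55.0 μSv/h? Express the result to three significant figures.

At 14.7 m, distance alone gives (2.15/14.7)² = 0.02139, so 5660 × 0.02139 = 121.1 μSv/h.
Further attenuation needed: 121.1/55.0 = 2.202.
n = log₂(2.202) = 1.139 half-value layers.
Thickness = 1.139 × 2.52 cm = 2.870 cm.

2.87 cm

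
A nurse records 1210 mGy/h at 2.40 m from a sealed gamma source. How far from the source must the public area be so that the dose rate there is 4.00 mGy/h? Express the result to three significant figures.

41.7 m

Using I₁d₁² = I₂d₂², d₂ = d₁·√(I₁/I₂).
I₁/I₂ = 1210/4.00 = 302.5, so d₂ = 2.40 × √302.5 = 41.74 m.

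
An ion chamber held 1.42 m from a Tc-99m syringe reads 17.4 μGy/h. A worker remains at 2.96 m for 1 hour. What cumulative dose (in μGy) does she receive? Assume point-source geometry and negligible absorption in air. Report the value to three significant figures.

Since intensity falls as 1/r², rate at 2.96 m:
(1.42/2.96)² = 0.2301, so 17.4 × 0.2301 = 4.004 μGy/h.
Dose = rate × time = 4.004 μGy/h × 1.000 h = 4.004 μGy.

4.00 μGy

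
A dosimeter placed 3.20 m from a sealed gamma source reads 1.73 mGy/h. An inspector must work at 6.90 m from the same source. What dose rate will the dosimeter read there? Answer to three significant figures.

0.372 mGy/h

Applying the 1/r² law, scaling from 3.20 m to 6.90 m:
1.73 × (3.20/6.90)² = 1.73 × 0.2151 = 0.3721 mGy/h.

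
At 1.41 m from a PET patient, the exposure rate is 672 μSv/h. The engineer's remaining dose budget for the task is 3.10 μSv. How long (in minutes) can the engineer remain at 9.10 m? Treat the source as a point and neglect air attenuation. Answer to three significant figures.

11.5 min

Applying the 1/r² law, rate at 9.10 m:
672 × (1.41/9.10)² = 672 × 0.02401 = 16.13 μSv/h.
Stay time = 3.10 μSv ÷ 16.13 μSv/h = 0.1922 h = 11.53 min.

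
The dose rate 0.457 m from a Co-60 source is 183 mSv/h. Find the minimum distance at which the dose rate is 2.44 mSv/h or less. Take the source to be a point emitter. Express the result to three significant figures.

Since intensity falls as 1/r², d₂ = d₁·√(I₁/I₂).
I₁/I₂ = 183/2.44 = 75.00, so d₂ = 0.457 × √75.00 = 3.958 m.

3.96 m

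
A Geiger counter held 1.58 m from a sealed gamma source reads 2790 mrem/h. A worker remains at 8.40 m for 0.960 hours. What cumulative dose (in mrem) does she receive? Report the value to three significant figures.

94.8 mrem

Using I₁d₁² = I₂d₂², rate at 8.40 m:
(1.58/8.40)² = 0.03538, so 2790 × 0.03538 = 98.71 mrem/h.
Dose = rate × time = 98.71 mrem/h × 0.9600 h = 94.76 mrem.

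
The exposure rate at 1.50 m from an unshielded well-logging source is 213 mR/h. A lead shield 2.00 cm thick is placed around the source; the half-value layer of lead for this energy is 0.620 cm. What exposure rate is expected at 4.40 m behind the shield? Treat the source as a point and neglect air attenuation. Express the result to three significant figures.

2.65 mR/h

Distance alone: 213 × (1.50/4.40)² = 213 × 0.1162 = 24.75 mR/h.
Shield: 2.00/0.620 = 3.226 half-value layers → attenuation 2^(−3.226) = 0.1069.
Combined: 24.75 × 0.1069 = 2.646 mR/h.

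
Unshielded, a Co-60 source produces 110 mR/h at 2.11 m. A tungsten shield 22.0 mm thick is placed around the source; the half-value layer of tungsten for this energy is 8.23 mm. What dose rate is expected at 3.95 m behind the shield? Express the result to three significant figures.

4.92 mR/h

Distance alone: (2.11/3.95)² = 0.2853, so 110 × 0.2853 = 31.38 mR/h.
Shield: 22.0/8.23 = 2.673 half-value layers → attenuation 2^(−2.673) = 0.1568.
Combined: 31.38 × 0.1568 = 4.920 mR/h.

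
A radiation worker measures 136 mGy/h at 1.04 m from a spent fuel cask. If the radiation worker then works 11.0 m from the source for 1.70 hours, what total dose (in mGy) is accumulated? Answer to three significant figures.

Using I₁d₁² = I₂d₂², rate at 11.0 m:
(1.04/11.0)² = 0.008939, so 136 × 0.008939 = 1.216 mGy/h.
Dose = rate × time = 1.216 mGy/h × 1.700 h = 2.067 mGy.

2.07 mGy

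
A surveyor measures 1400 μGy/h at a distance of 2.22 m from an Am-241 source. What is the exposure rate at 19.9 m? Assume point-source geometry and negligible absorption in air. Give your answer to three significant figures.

17.4 μGy/h

Applying the 1/r² law, the rate at 19.9 m is
(2.22/19.9)² = 0.01245, so 1400 × 0.01245 = 17.43 μGy/h.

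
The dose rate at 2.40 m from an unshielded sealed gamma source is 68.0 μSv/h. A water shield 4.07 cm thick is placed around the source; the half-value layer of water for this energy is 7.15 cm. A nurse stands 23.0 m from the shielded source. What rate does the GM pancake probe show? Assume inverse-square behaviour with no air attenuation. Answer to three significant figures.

0.499 μSv/h

Distance alone: (2.40/23.0)² = 0.01089, so 68.0 × 0.01089 = 0.7405 μSv/h.
Shield: 4.07/7.15 = 0.5692 half-value layers → attenuation 2^(−0.5692) = 0.6740.
Combined: 0.7405 × 0.6740 = 0.4991 μSv/h.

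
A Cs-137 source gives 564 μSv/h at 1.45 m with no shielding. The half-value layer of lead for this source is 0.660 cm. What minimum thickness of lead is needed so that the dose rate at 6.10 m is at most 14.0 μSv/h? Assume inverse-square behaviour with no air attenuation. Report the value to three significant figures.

0.783 cm

At 6.10 m, distance alone gives (1.45/6.10)² = 0.05650, so 564 × 0.05650 = 31.87 μSv/h.
Further attenuation needed: 31.87/14.0 = 2.276.
n = log₂(2.276) = 1.187 half-value layers.
Thickness = 1.187 × 0.660 cm = 0.7834 cm.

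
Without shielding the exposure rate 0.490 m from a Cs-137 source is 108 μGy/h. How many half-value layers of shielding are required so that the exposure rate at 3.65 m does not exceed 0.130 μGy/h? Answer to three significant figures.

At 3.65 m, distance alone gives (0.490/3.65)² = 0.01802, so 108 × 0.01802 = 1.946 μGy/h.
Further attenuation needed: 1.946/0.130 = 14.97.
n = log₂(14.97) = 3.904 half-value layers.

3.90 half-value layers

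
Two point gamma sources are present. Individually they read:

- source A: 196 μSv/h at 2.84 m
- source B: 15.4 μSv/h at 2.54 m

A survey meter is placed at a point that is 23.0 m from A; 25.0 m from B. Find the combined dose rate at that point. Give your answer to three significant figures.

3.15 μSv/h

Each source contributes Iᵢ·(dᵢ/rᵢ)²; contributions add.
A: 196 × (2.84/23.0)² = 2.988 μSv/h
B: 15.4 × (2.54/25.0)² = 0.1590 μSv/h
Total = 2.988 + 0.1590 = 3.147 μSv/h.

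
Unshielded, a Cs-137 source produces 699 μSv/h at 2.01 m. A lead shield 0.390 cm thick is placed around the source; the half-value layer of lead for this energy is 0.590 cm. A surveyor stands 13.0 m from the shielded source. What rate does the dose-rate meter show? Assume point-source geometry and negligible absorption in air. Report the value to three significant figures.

Distance alone: (2.01/13.0)² = 0.02391, so 699 × 0.02391 = 16.71 μSv/h.
Shield: 0.390/0.590 = 0.6610 half-value layers → attenuation 2^(−0.6610) = 0.6324.
Combined: 16.71 × 0.6324 = 10.57 μSv/h.

10.6 μSv/h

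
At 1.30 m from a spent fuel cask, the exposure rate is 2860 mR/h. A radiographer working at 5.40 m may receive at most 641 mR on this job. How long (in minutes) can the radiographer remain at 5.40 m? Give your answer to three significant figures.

232 min

Using I₁d₁² = I₂d₂², rate at 5.40 m:
(1.30/5.40)² = 0.05796, so 2860 × 0.05796 = 165.8 mR/h.
Stay time = 641 mR ÷ 165.8 mR/h = 3.866 h = 232.0 min.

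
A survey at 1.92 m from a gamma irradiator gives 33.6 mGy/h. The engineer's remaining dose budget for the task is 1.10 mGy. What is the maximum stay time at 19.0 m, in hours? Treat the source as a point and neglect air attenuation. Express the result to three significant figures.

3.21 h

By the inverse-square law, rate at 19.0 m:
(1.92/19.0)² = 0.01021, so 33.6 × 0.01021 = 0.3431 mGy/h.
Stay time = 1.10 mGy ÷ 0.3431 mGy/h = 3.206 h.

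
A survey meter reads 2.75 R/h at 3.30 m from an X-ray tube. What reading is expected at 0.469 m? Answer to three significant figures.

Intensity scales as (d₁/d₂)², so the rate at 0.469 m is
2.75 × (3.30/0.469)² = 2.75 × 49.51 = 136.2 R/h.

136 R/h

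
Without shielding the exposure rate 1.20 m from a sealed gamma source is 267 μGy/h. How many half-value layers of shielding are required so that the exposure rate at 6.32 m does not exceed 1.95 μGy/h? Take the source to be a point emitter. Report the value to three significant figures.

At 6.32 m, distance alone gives (1.20/6.32)² = 0.03605, so 267 × 0.03605 = 9.625 μGy/h.
Further attenuation needed: 9.625/1.95 = 4.936.
n = log₂(4.936) = 2.303 half-value layers.

2.30 half-value layers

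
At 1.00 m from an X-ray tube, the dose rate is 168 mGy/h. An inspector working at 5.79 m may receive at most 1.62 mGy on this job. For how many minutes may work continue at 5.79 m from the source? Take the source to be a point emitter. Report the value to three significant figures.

19.4 min

By the inverse-square law, rate at 5.79 m:
168 × (1.00/5.79)² = 168 × 0.02983 = 5.011 mGy/h.
Stay time = 1.62 mGy ÷ 5.011 mGy/h = 0.3233 h = 19.40 min.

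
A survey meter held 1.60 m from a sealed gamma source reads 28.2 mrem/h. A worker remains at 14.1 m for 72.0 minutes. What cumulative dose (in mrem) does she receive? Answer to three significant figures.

0.436 mrem

Applying the 1/r² law, rate at 14.1 m:
(1.60/14.1)² = 0.01288, so 28.2 × 0.01288 = 0.3632 mrem/h.
Dose = rate × time = 0.3632 mrem/h × 1.200 h = 0.4358 mrem.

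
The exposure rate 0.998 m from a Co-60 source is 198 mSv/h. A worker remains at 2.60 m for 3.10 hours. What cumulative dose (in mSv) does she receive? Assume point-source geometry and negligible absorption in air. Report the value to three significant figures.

Applying the 1/r² law, rate at 2.60 m:
(0.998/2.60)² = 0.1473, so 198 × 0.1473 = 29.17 mSv/h.
Dose = rate × time = 29.17 mSv/h × 3.100 h = 90.43 mSv.

90.4 mSv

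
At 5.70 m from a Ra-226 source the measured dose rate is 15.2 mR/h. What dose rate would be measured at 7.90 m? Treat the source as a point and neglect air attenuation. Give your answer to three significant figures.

Using I₁d₁² = I₂d₂², scaling from 5.70 m to 7.90 m:
(5.70/7.90)² = 0.5206, so 15.2 × 0.5206 = 7.913 mR/h.

7.91 mR/h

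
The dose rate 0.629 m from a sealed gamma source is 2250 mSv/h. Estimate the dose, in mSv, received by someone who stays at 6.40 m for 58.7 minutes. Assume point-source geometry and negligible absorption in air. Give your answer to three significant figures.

Using I₁d₁² = I₂d₂², rate at 6.40 m:
2250 × (0.629/6.40)² = 2250 × 0.009659 = 21.73 mSv/h.
Dose = rate × time = 21.73 mSv/h × 0.9783 h = 21.26 mSv.

21.3 mSv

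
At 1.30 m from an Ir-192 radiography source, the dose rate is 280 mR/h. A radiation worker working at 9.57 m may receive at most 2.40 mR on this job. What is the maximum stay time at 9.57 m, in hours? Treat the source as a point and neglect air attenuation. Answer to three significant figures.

0.465 h

Since intensity falls as 1/r², rate at 9.57 m:
(1.30/9.57)² = 0.01845, so 280 × 0.01845 = 5.166 mR/h.
Stay time = 2.40 mR ÷ 5.166 mR/h = 0.4646 h.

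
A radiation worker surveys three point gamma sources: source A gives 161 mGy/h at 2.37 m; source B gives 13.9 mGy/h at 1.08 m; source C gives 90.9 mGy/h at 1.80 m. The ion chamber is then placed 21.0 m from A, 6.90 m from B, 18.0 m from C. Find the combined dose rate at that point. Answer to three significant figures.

3.30 mGy/h

By superposition, sum each source's inverse-square contribution:
A: 161 × (2.37/21.0)² = 2.051 mGy/h
B: 13.9 × (1.08/6.90)² = 0.3405 mGy/h
C: 90.9 × (1.80/18.0)² = 0.9090 mGy/h
Total = 2.051 + 0.3405 + 0.9090 = 3.301 mGy/h.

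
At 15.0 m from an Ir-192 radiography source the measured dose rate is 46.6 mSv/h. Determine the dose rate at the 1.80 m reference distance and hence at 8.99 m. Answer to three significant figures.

3240 mSv/h; 130 mSv/h

Using I₁d₁² = I₂d₂²,
At 1.80 m: 46.6 × (15.0/1.80)² = 46.6 × 69.44 = 3236 mSv/h
At 8.99 m: 3236 × (1.80/8.99)² = 3236 × 0.04009 = 129.7 mSv/h.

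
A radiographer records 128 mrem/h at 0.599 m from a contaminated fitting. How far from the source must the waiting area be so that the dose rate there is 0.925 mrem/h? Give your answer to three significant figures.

7.05 m

Using I₁d₁² = I₂d₂², d₂ = d₁·√(I₁/I₂).
I₁/I₂ = 128/0.925 = 138.4, so d₂ = 0.599 × √138.4 = 7.047 m.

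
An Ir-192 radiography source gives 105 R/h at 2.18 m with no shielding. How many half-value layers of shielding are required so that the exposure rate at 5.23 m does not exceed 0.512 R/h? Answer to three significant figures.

At 5.23 m, distance alone gives 105 × (2.18/5.23)² = 105 × 0.1737 = 18.24 R/h.
Further attenuation needed: 18.24/0.512 = 35.62.
n = log₂(35.62) = 5.155 half-value layers.

5.16 half-value layers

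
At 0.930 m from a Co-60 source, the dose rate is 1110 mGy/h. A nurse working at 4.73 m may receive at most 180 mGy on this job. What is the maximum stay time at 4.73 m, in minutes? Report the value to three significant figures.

Intensity scales as (d₁/d₂)², so rate at 4.73 m:
1110 × (0.930/4.73)² = 1110 × 0.03866 = 42.91 mGy/h.
Stay time = 180 mGy ÷ 42.91 mGy/h = 4.195 h = 251.7 min.

252 min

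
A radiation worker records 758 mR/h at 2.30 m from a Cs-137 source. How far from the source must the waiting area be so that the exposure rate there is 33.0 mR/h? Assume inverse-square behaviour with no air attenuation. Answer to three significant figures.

11.0 m

Intensity scales as (d₁/d₂)², so d₂ = d₁·√(I₁/I₂).
I₁/I₂ = 758/33.0 = 22.97, so d₂ = 2.30 × √22.97 = 11.02 m.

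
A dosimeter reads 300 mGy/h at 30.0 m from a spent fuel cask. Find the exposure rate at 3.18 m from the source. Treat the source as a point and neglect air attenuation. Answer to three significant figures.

Since intensity falls as 1/r², the rate at 3.18 m is
300 × (30.0/3.18)² = 300 × 89.00 = 26700 mGy/h.

26700 mGy/h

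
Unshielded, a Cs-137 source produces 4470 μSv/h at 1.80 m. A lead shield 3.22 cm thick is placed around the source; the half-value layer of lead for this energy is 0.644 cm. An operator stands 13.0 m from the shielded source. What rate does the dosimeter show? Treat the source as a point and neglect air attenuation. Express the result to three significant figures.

Distance alone: 4470 × (1.80/13.0)² = 4470 × 0.01917 = 85.69 μSv/h.
Shield: 3.22/0.644 = 5.000 half-value layers → attenuation 2^(−5.000) = 0.03125.
Combined: 85.69 × 0.03125 = 2.678 μSv/h.

2.68 μSv/h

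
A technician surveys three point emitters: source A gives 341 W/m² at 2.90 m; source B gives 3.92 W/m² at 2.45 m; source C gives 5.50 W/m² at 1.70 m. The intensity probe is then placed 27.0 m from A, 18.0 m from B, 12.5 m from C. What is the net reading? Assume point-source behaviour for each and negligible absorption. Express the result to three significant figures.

By superposition, sum each source's inverse-square contribution:
A: 341 × (2.90/27.0)² = 3.934 W/m²
B: 3.92 × (2.45/18.0)² = 0.07262 W/m²
C: 5.50 × (1.70/12.5)² = 0.1017 W/m²
Total = 3.934 + 0.07262 + 0.1017 = 4.108 W/m².

4.11 W/m²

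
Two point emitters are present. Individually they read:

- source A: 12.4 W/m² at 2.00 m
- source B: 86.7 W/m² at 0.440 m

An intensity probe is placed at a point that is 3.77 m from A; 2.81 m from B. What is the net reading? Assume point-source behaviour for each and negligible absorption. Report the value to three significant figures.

5.62 W/m²

Each source contributes Iᵢ·(dᵢ/rᵢ)²; contributions add.
A: 12.4 × (2.00/3.77)² = 3.490 W/m²
B: 86.7 × (0.440/2.81)² = 2.126 W/m²
Total = 3.490 + 2.126 = 5.616 W/m².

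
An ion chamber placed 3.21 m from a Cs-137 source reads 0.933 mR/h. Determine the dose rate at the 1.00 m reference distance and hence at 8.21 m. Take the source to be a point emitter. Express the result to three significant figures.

9.61 mR/h; 0.143 mR/h

By the inverse-square law,
At 1.00 m: 0.933 × (3.21/1.00)² = 0.933 × 10.30 = 9.610 mR/h
At 8.21 m: 9.610 × (1.00/8.21)² = 9.610 × 0.01484 = 0.1426 mR/h.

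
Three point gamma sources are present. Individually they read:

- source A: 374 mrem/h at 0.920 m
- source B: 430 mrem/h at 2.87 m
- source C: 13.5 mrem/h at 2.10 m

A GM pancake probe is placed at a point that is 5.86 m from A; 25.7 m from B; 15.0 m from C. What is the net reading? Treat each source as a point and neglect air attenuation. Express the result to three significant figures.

14.8 mrem/h

By superposition, sum each source's inverse-square contribution:
A: 374 × (0.920/5.86)² = 9.218 mrem/h
B: 430 × (2.87/25.7)² = 5.362 mrem/h
C: 13.5 × (2.10/15.0)² = 0.2646 mrem/h
Total = 9.218 + 5.362 + 0.2646 = 14.84 mrem/h.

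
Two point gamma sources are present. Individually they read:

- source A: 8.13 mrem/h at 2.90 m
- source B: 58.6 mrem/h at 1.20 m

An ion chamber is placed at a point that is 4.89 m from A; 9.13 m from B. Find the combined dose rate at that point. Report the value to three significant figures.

3.87 mrem/h

By superposition, sum each source's inverse-square contribution:
A: 8.13 × (2.90/4.89)² = 2.859 mrem/h
B: 58.6 × (1.20/9.13)² = 1.012 mrem/h
Total = 2.859 + 1.012 = 3.871 mrem/h.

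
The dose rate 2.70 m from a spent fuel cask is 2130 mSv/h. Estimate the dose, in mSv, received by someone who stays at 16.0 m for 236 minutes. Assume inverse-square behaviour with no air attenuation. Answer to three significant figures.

Since intensity falls as 1/r², rate at 16.0 m:
2130 × (2.70/16.0)² = 2130 × 0.02848 = 60.66 mSv/h.
Dose = rate × time = 60.66 mSv/h × 3.933 h = 238.6 mSv.

239 mSv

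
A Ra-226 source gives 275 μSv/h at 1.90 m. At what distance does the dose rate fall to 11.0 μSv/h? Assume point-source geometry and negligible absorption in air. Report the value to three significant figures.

Intensity scales as (d₁/d₂)², so d₂ = d₁·√(I₁/I₂).
I₁/I₂ = 275/11.0 = 25.00, so d₂ = 1.90 × √25.00 = 9.500 m.

9.50 m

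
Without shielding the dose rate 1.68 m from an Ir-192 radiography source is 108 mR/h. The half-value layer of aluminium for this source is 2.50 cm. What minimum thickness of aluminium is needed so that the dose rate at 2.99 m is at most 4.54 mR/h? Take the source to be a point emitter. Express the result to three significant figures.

7.27 cm

At 2.99 m, distance alone gives (1.68/2.99)² = 0.3157, so 108 × 0.3157 = 34.10 mR/h.
Further attenuation needed: 34.10/4.54 = 7.511.
n = log₂(7.511) = 2.909 half-value layers.
Thickness = 2.909 × 2.50 cm = 7.272 cm.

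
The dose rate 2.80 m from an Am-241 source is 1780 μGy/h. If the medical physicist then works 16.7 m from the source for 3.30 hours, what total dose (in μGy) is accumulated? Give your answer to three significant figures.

165 μGy

By the inverse-square law, rate at 16.7 m:
(2.80/16.7)² = 0.02811, so 1780 × 0.02811 = 50.04 μGy/h.
Dose = rate × time = 50.04 μGy/h × 3.300 h = 165.1 μGy.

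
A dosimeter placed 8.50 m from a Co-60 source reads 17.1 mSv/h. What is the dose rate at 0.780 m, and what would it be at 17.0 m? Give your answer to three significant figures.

Applying the 1/r² law,
At 0.780 m: 17.1 × (8.50/0.780)² = 17.1 × 118.8 = 2031 mSv/h
At 17.0 m: 2031 × (0.780/17.0)² = 2031 × 0.002105 = 4.275 mSv/h.

2030 mSv/h; 4.28 mSv/h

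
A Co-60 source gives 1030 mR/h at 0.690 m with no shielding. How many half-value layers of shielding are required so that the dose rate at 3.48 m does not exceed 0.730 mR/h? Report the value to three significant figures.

5.79 half-value layers

At 3.48 m, distance alone gives (0.690/3.48)² = 0.03931, so 1030 × 0.03931 = 40.49 mR/h.
Further attenuation needed: 40.49/0.730 = 55.47.
n = log₂(55.47) = 5.794 half-value layers.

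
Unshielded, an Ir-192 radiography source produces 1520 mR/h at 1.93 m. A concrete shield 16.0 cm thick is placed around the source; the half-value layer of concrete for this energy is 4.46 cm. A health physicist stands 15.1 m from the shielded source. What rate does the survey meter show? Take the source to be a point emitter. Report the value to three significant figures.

2.07 mR/h

Distance alone: 1520 × (1.93/15.1)² = 1520 × 0.01634 = 24.84 mR/h.
Shield: 16.0/4.46 = 3.587 half-value layers → attenuation 2^(−3.587) = 0.08322.
Combined: 24.84 × 0.08322 = 2.067 mR/h.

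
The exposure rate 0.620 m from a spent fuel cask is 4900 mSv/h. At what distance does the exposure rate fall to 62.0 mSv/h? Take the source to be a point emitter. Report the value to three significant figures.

By the inverse-square law, d₂ = d₁·√(I₁/I₂).
I₁/I₂ = 4900/62.0 = 79.03, so d₂ = 0.620 × √79.03 = 5.512 m.

5.51 m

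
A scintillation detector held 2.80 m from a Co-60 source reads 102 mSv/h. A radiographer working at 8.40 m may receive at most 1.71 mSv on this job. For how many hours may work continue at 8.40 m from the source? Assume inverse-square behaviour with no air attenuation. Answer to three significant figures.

Using I₁d₁² = I₂d₂², rate at 8.40 m:
102 × (2.80/8.40)² = 102 × 0.1111 = 11.33 mSv/h.
Stay time = 1.71 mSv ÷ 11.33 mSv/h = 0.1509 h.

0.151 h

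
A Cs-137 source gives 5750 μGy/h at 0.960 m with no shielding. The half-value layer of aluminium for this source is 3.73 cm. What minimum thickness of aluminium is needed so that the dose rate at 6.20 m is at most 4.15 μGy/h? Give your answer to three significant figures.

18.9 cm

At 6.20 m, distance alone gives 5750 × (0.960/6.20)² = 5750 × 0.02398 = 137.9 μGy/h.
Further attenuation needed: 137.9/4.15 = 33.23.
n = log₂(33.23) = 5.054 half-value layers.
Thickness = 5.054 × 3.73 cm = 18.85 cm.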